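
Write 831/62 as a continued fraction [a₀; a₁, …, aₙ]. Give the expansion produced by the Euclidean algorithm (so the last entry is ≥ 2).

[13; 2, 2, 12]

831 = 13·62 + 25
62 = 2·25 + 12
25 = 2·12 + 1
12 = 12·1 + 0  (stop)
So 831/62 = [13; 2, 2, 12].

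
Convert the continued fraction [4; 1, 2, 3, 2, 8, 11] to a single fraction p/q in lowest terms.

Fold from the inside: start with 11/1.
  8 + 1/11 = 89/11
  2 + 11/89 = 189/89
  3 + 89/189 = 656/189
  2 + 189/656 = 1501/656
  1 + 656/1501 = 2157/1501
  4 + 1501/2157 = 10129/2157

10129/2157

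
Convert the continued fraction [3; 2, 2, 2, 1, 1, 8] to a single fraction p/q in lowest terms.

Fold from the inside: start with 8/1.
  1 + 1/8 = 9/8
  1 + 8/9 = 17/9
  2 + 9/17 = 43/17
  2 + 17/43 = 103/43
  2 + 43/103 = 249/103
  3 + 103/249 = 850/249

850/249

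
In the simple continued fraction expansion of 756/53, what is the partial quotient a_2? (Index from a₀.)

756 = 14·53 + 14   →  a_0 = 14
53 = 3·14 + 11   →  a_1 = 3
14 = 1·11 + 3   →  a_2 = 1

1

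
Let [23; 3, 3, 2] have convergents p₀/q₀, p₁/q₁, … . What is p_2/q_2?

233/10

Using pₖ = aₖpₖ₋₁ + pₖ₋₂, qₖ = aₖqₖ₋₁ + qₖ₋₂ (with p₋₁=1, p₋₂=0, q₋₁=0, q₋₂=1):
  k=0: a=23, p=23, q=1
  k=1: a=3, p=70, q=3
  k=2: a=3, p=233, q=10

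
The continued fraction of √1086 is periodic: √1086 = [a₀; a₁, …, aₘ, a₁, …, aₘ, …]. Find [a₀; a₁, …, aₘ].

a₀ = ⌊√1086⌋ = 32.
With m₀=0, d₀=1 and mₖ₊₁ = dₖaₖ − mₖ, dₖ₊₁ = (n − mₖ₊₁²)/dₖ, aₖ₊₁ = ⌊(a₀+mₖ₊₁)/dₖ₊₁⌋:
  k=1: m=32, d=62, a=1
  k=2: m=30, d=3, a=20
  k=3: m=30, d=62, a=1
  k=4: m=32, d=1, a=64
d=1 and a=2a₀=64 at k=4, so the next step gives (m, d) = (32, 62) again — its k=1 value — and the period has length 4.

[32; 1, 20, 1, 64]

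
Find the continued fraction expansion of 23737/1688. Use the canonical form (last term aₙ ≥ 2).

23737 = 14·1688 + 105
1688 = 16·105 + 8
105 = 13·8 + 1
8 = 8·1 + 0  (stop)
So 23737/1688 = [14; 16, 13, 8].

[14; 16, 13, 8]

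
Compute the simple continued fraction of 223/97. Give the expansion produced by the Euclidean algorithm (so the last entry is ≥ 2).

[2; 3, 2, 1, 9]

223 = 2×97 + 29
97 = 3×29 + 10
29 = 2×10 + 9
10 = 1×9 + 1
9 = 9×1 + 0  (stop)
So 223/97 = [2; 3, 2, 1, 9].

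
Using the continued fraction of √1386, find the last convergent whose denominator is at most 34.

484/13

√1386 = [37; 4, 2, 1, 2, 1, 2, 4, 74, …] (period length 8).
Convergents:
  p_0/q_0 = 37/1
  p_1/q_1 = 149/4
  p_2/q_2 = 335/9
  p_3/q_3 = 484/13
  p_4/q_4 = 1303/35
q_3 = 13 ≤ 34 < 35 = q_4, so the answer is 484/13.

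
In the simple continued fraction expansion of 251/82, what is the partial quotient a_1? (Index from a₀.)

16

251 = 3·82 + 5   →  a_0 = 3
82 = 16·5 + 2   →  a_1 = 16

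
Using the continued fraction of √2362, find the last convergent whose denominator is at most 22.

√2362 = [48; 1, 1, 1, 1, 96, …] (period length 5).
Convergents:
  p_0/q_0 = 48/1
  p_1/q_1 = 49/1
  p_2/q_2 = 97/2
  p_3/q_3 = 146/3
  p_4/q_4 = 243/5
  p_5/q_5 = 23474/483
q_4 = 5 ≤ 22 < 483 = q_5, so the answer is 243/5.

243/5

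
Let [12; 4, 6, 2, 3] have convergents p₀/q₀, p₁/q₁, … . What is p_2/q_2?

306/25

Using pₖ = aₖpₖ₋₁ + pₖ₋₂, qₖ = aₖqₖ₋₁ + qₖ₋₂ (with p₋₁=1, p₋₂=0, q₋₁=0, q₋₂=1):
  k=0: a=12, p=12, q=1
  k=1: a=4, p=49, q=4
  k=2: a=6, p=306, q=25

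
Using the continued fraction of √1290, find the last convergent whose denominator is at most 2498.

30996/863

√1290 = [35; 1, 10, 1, 70, …] (period length 4).
Convergents:
  p_0/q_0 = 35/1
  p_1/q_1 = 36/1
  p_2/q_2 = 395/11
  p_3/q_3 = 431/12
  p_4/q_4 = 30565/851
  p_5/q_5 = 30996/863
  p_6/q_6 = 340525/9481
q_5 = 863 ≤ 2498 < 9481 = q_6, so the answer is 30996/863.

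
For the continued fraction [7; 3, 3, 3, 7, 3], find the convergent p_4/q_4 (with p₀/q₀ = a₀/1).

1760/241

Using pₖ = aₖpₖ₋₁ + pₖ₋₂, qₖ = aₖqₖ₋₁ + qₖ₋₂ (with p₋₁=1, p₋₂=0, q₋₁=0, q₋₂=1):
  k=0: a=7, p=7, q=1
  k=1: a=3, p=22, q=3
  k=2: a=3, p=73, q=10
  k=3: a=3, p=241, q=33
  k=4: a=7, p=1760, q=241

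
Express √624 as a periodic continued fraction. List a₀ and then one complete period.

[24; 1, 48]

a₀ = ⌊√624⌋ = 24.
With m₀=0, d₀=1 and mₖ₊₁ = dₖaₖ − mₖ, dₖ₊₁ = (n − mₖ₊₁²)/dₖ, aₖ₊₁ = ⌊(a₀+mₖ₊₁)/dₖ₊₁⌋:
  k=1: m=24, d=48, a=1
  k=2: m=24, d=1, a=48
d=1 and a=2a₀=48 at k=2, so the next step gives (m, d) = (24, 48) again — its k=1 value — and the period has length 2.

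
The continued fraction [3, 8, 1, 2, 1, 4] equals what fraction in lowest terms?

Fold from the inside: start with 4/1.
  1 + 1/4 = 5/4
  2 + 4/5 = 14/5
  1 + 5/14 = 19/14
  8 + 14/19 = 166/19
  3 + 19/166 = 517/166

517/166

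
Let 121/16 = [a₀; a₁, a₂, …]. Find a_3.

121 = 7·16 + 9   →  a_0 = 7
16 = 1·9 + 7   →  a_1 = 1
9 = 1·7 + 2   →  a_2 = 1
7 = 3·2 + 1   →  a_3 = 3

3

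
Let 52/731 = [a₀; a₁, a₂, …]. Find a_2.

17

52 = 0·731 + 52   →  a_0 = 0
731 = 14·52 + 3   →  a_1 = 14
52 = 17·3 + 1   →  a_2 = 17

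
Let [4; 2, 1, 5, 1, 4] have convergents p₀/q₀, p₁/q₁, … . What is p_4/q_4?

Using pₖ = aₖpₖ₋₁ + pₖ₋₂, qₖ = aₖqₖ₋₁ + qₖ₋₂ (with p₋₁=1, p₋₂=0, q₋₁=0, q₋₂=1):
  k=0: a=4, p=4, q=1
  k=1: a=2, p=9, q=2
  k=2: a=1, p=13, q=3
  k=3: a=5, p=74, q=17
  k=4: a=1, p=87, q=20

87/20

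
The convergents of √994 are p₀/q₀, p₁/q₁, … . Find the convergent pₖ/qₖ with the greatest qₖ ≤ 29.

599/19

√994 = [31; 1, 1, 8, 1, 1, 62, …] (period length 6).
Convergents:
  p_0/q_0 = 31/1
  p_1/q_1 = 32/1
  p_2/q_2 = 63/2
  p_3/q_3 = 536/17
  p_4/q_4 = 599/19
  p_5/q_5 = 1135/36
q_4 = 19 ≤ 29 < 36 = q_5, so the answer is 599/19.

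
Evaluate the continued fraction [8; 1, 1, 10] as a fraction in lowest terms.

Fold from the inside: start with 10/1.
  1 + 1/10 = 11/10
  1 + 10/11 = 21/11
  8 + 11/21 = 179/21

179/21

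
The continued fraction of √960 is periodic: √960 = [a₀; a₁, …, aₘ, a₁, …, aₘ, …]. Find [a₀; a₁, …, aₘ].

a₀ = ⌊√960⌋ = 30.
With m₀=0, d₀=1 and mₖ₊₁ = dₖaₖ − mₖ, dₖ₊₁ = (n − mₖ₊₁²)/dₖ, aₖ₊₁ = ⌊(a₀+mₖ₊₁)/dₖ₊₁⌋:
  k=1: m=30, d=60, a=1
  k=2: m=30, d=1, a=60
d=1 and a=2a₀=60 at k=2, so the next step gives (m, d) = (30, 60) again — its k=1 value — and the period has length 2.

[30; 1, 60]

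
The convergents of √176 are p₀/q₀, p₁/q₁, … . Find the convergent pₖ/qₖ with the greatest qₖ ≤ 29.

199/15

√176 = [13; 3, 1, 3, 26, …] (period length 4).
Convergents:
  p_0/q_0 = 13/1
  p_1/q_1 = 40/3
  p_2/q_2 = 53/4
  p_3/q_3 = 199/15
  p_4/q_4 = 5227/394
q_3 = 15 ≤ 29 < 394 = q_4, so the answer is 199/15.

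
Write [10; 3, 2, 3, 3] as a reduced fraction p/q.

813/79

Fold from the inside: start with 3/1.
  3 + 1/3 = 10/3
  2 + 3/10 = 23/10
  3 + 10/23 = 79/23
  10 + 23/79 = 813/79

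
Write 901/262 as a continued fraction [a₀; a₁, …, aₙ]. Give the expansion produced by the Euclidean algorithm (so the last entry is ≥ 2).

[3; 2, 3, 1, 1, 2, 6]

901 = 3*262 + 115
262 = 2*115 + 32
115 = 3*32 + 19
32 = 1*19 + 13
19 = 1*13 + 6
13 = 2*6 + 1
6 = 6*1 + 0  (stop)
So 901/262 = [3; 2, 3, 1, 1, 2, 6].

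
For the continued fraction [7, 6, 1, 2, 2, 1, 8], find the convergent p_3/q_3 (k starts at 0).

Using pₖ = aₖpₖ₋₁ + pₖ₋₂, qₖ = aₖqₖ₋₁ + qₖ₋₂ (with p₋₁=1, p₋₂=0, q₋₁=0, q₋₂=1):
  k=0: a=7, p=7, q=1
  k=1: a=6, p=43, q=6
  k=2: a=1, p=50, q=7
  k=3: a=2, p=143, q=20

143/20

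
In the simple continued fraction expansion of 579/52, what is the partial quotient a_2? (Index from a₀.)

2

579 = 11·52 + 7   →  a_0 = 11
52 = 7·7 + 3   →  a_1 = 7
7 = 2·3 + 1   →  a_2 = 2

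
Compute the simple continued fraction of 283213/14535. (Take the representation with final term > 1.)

283213 = 19×14535 + 7048
14535 = 2×7048 + 439
7048 = 16×439 + 24
439 = 18×24 + 7
24 = 3×7 + 3
7 = 2×3 + 1
3 = 3×1 + 0  (stop)
So 283213/14535 = [19; 2, 16, 18, 3, 2, 3].

[19; 2, 16, 18, 3, 2, 3]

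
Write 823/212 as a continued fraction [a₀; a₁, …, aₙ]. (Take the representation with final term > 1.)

[3; 1, 7, 2, 12]

823 = 3*212 + 187
212 = 1*187 + 25
187 = 7*25 + 12
25 = 2*12 + 1
12 = 12*1 + 0  (stop)
So 823/212 = [3; 1, 7, 2, 12].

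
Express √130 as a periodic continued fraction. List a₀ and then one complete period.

[11; 2, 2, 22]

a₀ = ⌊√130⌋ = 11.
With m₀=0, d₀=1 and mₖ₊₁ = dₖaₖ − mₖ, dₖ₊₁ = (n − mₖ₊₁²)/dₖ, aₖ₊₁ = ⌊(a₀+mₖ₊₁)/dₖ₊₁⌋:
  k=1: m=11, d=9, a=2
  k=2: m=7, d=9, a=2
  k=3: m=11, d=1, a=22
d=1 and a=2a₀=22 at k=3, so the next step gives (m, d) = (11, 9) again — its k=1 value — and the period has length 3.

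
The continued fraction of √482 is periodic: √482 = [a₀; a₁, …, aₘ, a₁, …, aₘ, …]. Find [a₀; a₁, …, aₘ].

a₀ = ⌊√482⌋ = 21.
With m₀=0, d₀=1 and mₖ₊₁ = dₖaₖ − mₖ, dₖ₊₁ = (n − mₖ₊₁²)/dₖ, aₖ₊₁ = ⌊(a₀+mₖ₊₁)/dₖ₊₁⌋:
  k=1: m=21, d=41, a=1
  k=2: m=20, d=2, a=20
  k=3: m=20, d=41, a=1
  k=4: m=21, d=1, a=42
d=1 and a=2a₀=42 at k=4, so the next step gives (m, d) = (21, 41) again — its k=1 value — and the period has length 4.

[21; 1, 20, 1, 42]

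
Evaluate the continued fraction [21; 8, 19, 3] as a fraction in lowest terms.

9865/467

Fold from the inside: start with 3/1.
  19 + 1/3 = 58/3
  8 + 3/58 = 467/58
  21 + 58/467 = 9865/467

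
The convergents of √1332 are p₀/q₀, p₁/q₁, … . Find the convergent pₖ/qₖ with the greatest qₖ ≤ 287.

5292/145

√1332 = [36; 2, 72, …] (period length 2).
Convergents:
  p_0/q_0 = 36/1
  p_1/q_1 = 73/2
  p_2/q_2 = 5292/145
  p_3/q_3 = 10657/292
q_2 = 145 ≤ 287 < 292 = q_3, so the answer is 5292/145.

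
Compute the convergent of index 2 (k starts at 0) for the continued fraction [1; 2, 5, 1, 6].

Using pₖ = aₖpₖ₋₁ + pₖ₋₂, qₖ = aₖqₖ₋₁ + qₖ₋₂ (with p₋₁=1, p₋₂=0, q₋₁=0, q₋₂=1):
  k=0: a=1, p=1, q=1
  k=1: a=2, p=3, q=2
  k=2: a=5, p=16, q=11

16/11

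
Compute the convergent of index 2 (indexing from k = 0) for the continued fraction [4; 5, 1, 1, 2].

Using pₖ = aₖpₖ₋₁ + pₖ₋₂, qₖ = aₖqₖ₋₁ + qₖ₋₂ (with p₋₁=1, p₋₂=0, q₋₁=0, q₋₂=1):
  k=0: a=4, p=4, q=1
  k=1: a=5, p=21, q=5
  k=2: a=1, p=25, q=6

25/6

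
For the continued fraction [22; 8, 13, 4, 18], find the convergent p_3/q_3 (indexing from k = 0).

9469/428

Using pₖ = aₖpₖ₋₁ + pₖ₋₂, qₖ = aₖqₖ₋₁ + qₖ₋₂ (with p₋₁=1, p₋₂=0, q₋₁=0, q₋₂=1):
  k=0: a=22, p=22, q=1
  k=1: a=8, p=177, q=8
  k=2: a=13, p=2323, q=105
  k=3: a=4, p=9469, q=428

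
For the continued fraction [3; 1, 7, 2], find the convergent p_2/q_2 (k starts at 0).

31/8

Using pₖ = aₖpₖ₋₁ + pₖ₋₂, qₖ = aₖqₖ₋₁ + qₖ₋₂ (with p₋₁=1, p₋₂=0, q₋₁=0, q₋₂=1):
  k=0: a=3, p=3, q=1
  k=1: a=1, p=4, q=1
  k=2: a=7, p=31, q=8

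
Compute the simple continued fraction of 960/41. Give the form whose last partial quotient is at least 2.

[23; 2, 2, 2, 3]

960 = 23·41 + 17
41 = 2·17 + 7
17 = 2·7 + 3
7 = 2·3 + 1
3 = 3·1 + 0  (stop)
So 960/41 = [23; 2, 2, 2, 3].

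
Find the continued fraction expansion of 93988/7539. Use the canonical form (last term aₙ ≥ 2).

93988 = 12*7539 + 3520
7539 = 2*3520 + 499
3520 = 7*499 + 27
499 = 18*27 + 13
27 = 2*13 + 1
13 = 13*1 + 0  (stop)
So 93988/7539 = [12; 2, 7, 18, 2, 13].

[12; 2, 7, 18, 2, 13]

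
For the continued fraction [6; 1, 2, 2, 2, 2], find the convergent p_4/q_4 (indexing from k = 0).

Using pₖ = aₖpₖ₋₁ + pₖ₋₂, qₖ = aₖqₖ₋₁ + qₖ₋₂ (with p₋₁=1, p₋₂=0, q₋₁=0, q₋₂=1):
  k=0: a=6, p=6, q=1
  k=1: a=1, p=7, q=1
  k=2: a=2, p=20, q=3
  k=3: a=2, p=47, q=7
  k=4: a=2, p=114, q=17

114/17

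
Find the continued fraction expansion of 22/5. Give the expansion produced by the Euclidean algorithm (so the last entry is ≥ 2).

22 = 4*5 + 2
5 = 2*2 + 1
2 = 2*1 + 0  (stop)
So 22/5 = [4; 2, 2].

[4; 2, 2]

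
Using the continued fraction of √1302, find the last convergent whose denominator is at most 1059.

√1302 = [36; 12, 72, …] (period length 2).
Convergents:
  p_0/q_0 = 36/1
  p_1/q_1 = 433/12
  p_2/q_2 = 31212/865
  p_3/q_3 = 374977/10392
q_2 = 865 ≤ 1059 < 10392 = q_3, so the answer is 31212/865.

31212/865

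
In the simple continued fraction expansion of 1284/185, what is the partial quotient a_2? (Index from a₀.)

1284 = 6·185 + 174   →  a_0 = 6
185 = 1·174 + 11   →  a_1 = 1
174 = 15·11 + 9   →  a_2 = 15

15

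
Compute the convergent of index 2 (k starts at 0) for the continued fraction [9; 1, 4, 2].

49/5

Using pₖ = aₖpₖ₋₁ + pₖ₋₂, qₖ = aₖqₖ₋₁ + qₖ₋₂ (with p₋₁=1, p₋₂=0, q₋₁=0, q₋₂=1):
  k=0: a=9, p=9, q=1
  k=1: a=1, p=10, q=1
  k=2: a=4, p=49, q=5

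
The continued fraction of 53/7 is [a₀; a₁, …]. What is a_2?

1

53 = 7·7 + 4   →  a_0 = 7
7 = 1·4 + 3   →  a_1 = 1
4 = 1·3 + 1   →  a_2 = 1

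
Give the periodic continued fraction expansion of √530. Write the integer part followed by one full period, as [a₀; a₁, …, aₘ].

[23; 46]

a₀ = ⌊√530⌋ = 23.
With m₀=0, d₀=1 and mₖ₊₁ = dₖaₖ − mₖ, dₖ₊₁ = (n − mₖ₊₁²)/dₖ, aₖ₊₁ = ⌊(a₀+mₖ₊₁)/dₖ₊₁⌋:
  k=1: m=23, d=1, a=46
d=1 and a=2a₀=46 at k=1, so the next step gives (m, d) = (23, 1) again — its k=1 value — and the period has length 1.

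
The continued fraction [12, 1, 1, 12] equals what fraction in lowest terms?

313/25

Using pₖ = aₖpₖ₋₁ + pₖ₋₂ and qₖ = aₖqₖ₋₁ + qₖ₋₂:
  k=0: a=12, p=12, q=1
  k=1: a=1, p=13, q=1
  k=2: a=1, p=25, q=2
  k=3: a=12, p=313, q=25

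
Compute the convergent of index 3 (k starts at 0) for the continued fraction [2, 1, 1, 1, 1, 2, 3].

Using pₖ = aₖpₖ₋₁ + pₖ₋₂, qₖ = aₖqₖ₋₁ + qₖ₋₂ (with p₋₁=1, p₋₂=0, q₋₁=0, q₋₂=1):
  k=0: a=2, p=2, q=1
  k=1: a=1, p=3, q=1
  k=2: a=1, p=5, q=2
  k=3: a=1, p=8, q=3

8/3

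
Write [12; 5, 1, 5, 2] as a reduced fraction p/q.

Fold from the inside: start with 2/1.
  5 + 1/2 = 11/2
  1 + 2/11 = 13/11
  5 + 11/13 = 76/13
  12 + 13/76 = 925/76

925/76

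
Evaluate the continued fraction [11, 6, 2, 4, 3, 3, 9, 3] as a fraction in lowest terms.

199598/17893

Using pₖ = aₖpₖ₋₁ + pₖ₋₂ and qₖ = aₖqₖ₋₁ + qₖ₋₂:
  k=0: a=11, p=11, q=1
  k=1: a=6, p=67, q=6
  k=2: a=2, p=145, q=13
  k=3: a=4, p=647, q=58
  k=4: a=3, p=2086, q=187
  k=5: a=3, p=6905, q=619
  k=6: a=9, p=64231, q=5758
  k=7: a=3, p=199598, q=17893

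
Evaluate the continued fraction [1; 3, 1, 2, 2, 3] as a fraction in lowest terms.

113/89

Using pₖ = aₖpₖ₋₁ + pₖ₋₂ and qₖ = aₖqₖ₋₁ + qₖ₋₂:
  k=0: a=1, p=1, q=1
  k=1: a=3, p=4, q=3
  k=2: a=1, p=5, q=4
  k=3: a=2, p=14, q=11
  k=4: a=2, p=33, q=26
  k=5: a=3, p=113, q=89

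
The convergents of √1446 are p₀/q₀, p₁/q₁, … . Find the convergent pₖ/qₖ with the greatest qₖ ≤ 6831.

√1446 = [38; 38, 76, …] (period length 2).
Convergents:
  p_0/q_0 = 38/1
  p_1/q_1 = 1445/38
  p_2/q_2 = 109858/2889
  p_3/q_3 = 4176049/109820
q_2 = 2889 ≤ 6831 < 109820 = q_3, so the answer is 109858/2889.

109858/2889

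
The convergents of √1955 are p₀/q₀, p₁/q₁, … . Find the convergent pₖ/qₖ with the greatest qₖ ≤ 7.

√1955 = [44; 4, 1, 1, 1, 4, 88, …] (period length 6).
Convergents:
  p_0/q_0 = 44/1
  p_1/q_1 = 177/4
  p_2/q_2 = 221/5
  p_3/q_3 = 398/9
q_2 = 5 ≤ 7 < 9 = q_3, so the answer is 221/5.

221/5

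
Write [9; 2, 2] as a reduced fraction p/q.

47/5

Using pₖ = aₖpₖ₋₁ + pₖ₋₂ and qₖ = aₖqₖ₋₁ + qₖ₋₂:
  k=0: a=9, p=9, q=1
  k=1: a=2, p=19, q=2
  k=2: a=2, p=47, q=5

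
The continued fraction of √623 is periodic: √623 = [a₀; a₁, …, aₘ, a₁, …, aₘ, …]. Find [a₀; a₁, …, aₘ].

a₀ = ⌊√623⌋ = 24.
With m₀=0, d₀=1 and mₖ₊₁ = dₖaₖ − mₖ, dₖ₊₁ = (n − mₖ₊₁²)/dₖ, aₖ₊₁ = ⌊(a₀+mₖ₊₁)/dₖ₊₁⌋:
  k=1: m=24, d=47, a=1
  k=2: m=23, d=2, a=23
  k=3: m=23, d=47, a=1
  k=4: m=24, d=1, a=48
d=1 and a=2a₀=48 at k=4, so the next step gives (m, d) = (24, 47) again — its k=1 value — and the period has length 4.

[24; 1, 23, 1, 48]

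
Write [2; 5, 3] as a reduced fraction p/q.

Fold from the inside: start with 3/1.
  5 + 1/3 = 16/3
  2 + 3/16 = 35/16

35/16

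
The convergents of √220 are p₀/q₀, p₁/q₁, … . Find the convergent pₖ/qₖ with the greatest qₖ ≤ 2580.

√220 = [14; 1, 4, 1, 28, …] (period length 4).
Convergents:
  p_0/q_0 = 14/1
  p_1/q_1 = 15/1
  p_2/q_2 = 74/5
  p_3/q_3 = 89/6
  p_4/q_4 = 2566/173
  p_5/q_5 = 2655/179
  p_6/q_6 = 13186/889
  p_7/q_7 = 15841/1068
  p_8/q_8 = 456734/30793
q_7 = 1068 ≤ 2580 < 30793 = q_8, so the answer is 15841/1068.

15841/1068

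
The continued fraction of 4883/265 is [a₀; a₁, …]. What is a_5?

1

4883 = 18·265 + 113   →  a_0 = 18
265 = 2·113 + 39   →  a_1 = 2
113 = 2·39 + 35   →  a_2 = 2
39 = 1·35 + 4   →  a_3 = 1
35 = 8·4 + 3   →  a_4 = 8
4 = 1·3 + 1   →  a_5 = 1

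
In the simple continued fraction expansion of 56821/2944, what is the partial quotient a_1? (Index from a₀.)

56821 = 19·2944 + 885   →  a_0 = 19
2944 = 3·885 + 289   →  a_1 = 3

3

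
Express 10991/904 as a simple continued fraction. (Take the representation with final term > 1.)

10991 = 12×904 + 143
904 = 6×143 + 46
143 = 3×46 + 5
46 = 9×5 + 1
5 = 5×1 + 0  (stop)
So 10991/904 = [12; 6, 3, 9, 5].

[12; 6, 3, 9, 5]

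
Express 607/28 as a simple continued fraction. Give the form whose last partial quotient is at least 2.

607 = 21*28 + 19
28 = 1*19 + 9
19 = 2*9 + 1
9 = 9*1 + 0  (stop)
So 607/28 = [21; 1, 2, 9].

[21; 1, 2, 9]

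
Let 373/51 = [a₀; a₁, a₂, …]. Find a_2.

5

373 = 7·51 + 16   →  a_0 = 7
51 = 3·16 + 3   →  a_1 = 3
16 = 5·3 + 1   →  a_2 = 5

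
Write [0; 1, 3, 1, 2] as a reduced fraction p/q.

11/14

Fold from the inside: start with 2/1.
  1 + 1/2 = 3/2
  3 + 2/3 = 11/3
  1 + 3/11 = 14/11
  0 + 11/14 = 11/14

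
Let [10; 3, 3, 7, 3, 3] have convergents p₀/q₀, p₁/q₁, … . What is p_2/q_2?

Using pₖ = aₖpₖ₋₁ + pₖ₋₂, qₖ = aₖqₖ₋₁ + qₖ₋₂ (with p₋₁=1, p₋₂=0, q₋₁=0, q₋₂=1):
  k=0: a=10, p=10, q=1
  k=1: a=3, p=31, q=3
  k=2: a=3, p=103, q=10

103/10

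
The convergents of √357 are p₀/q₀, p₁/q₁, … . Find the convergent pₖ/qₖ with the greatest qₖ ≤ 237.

√357 = [18; 1, 8, 2, 8, 1, 36, …] (period length 6).
Convergents:
  p_0/q_0 = 18/1
  p_1/q_1 = 19/1
  p_2/q_2 = 170/9
  p_3/q_3 = 359/19
  p_4/q_4 = 3042/161
  p_5/q_5 = 3401/180
  p_6/q_6 = 125478/6641
q_5 = 180 ≤ 237 < 6641 = q_6, so the answer is 3401/180.

3401/180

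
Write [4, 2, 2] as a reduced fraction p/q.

Using pₖ = aₖpₖ₋₁ + pₖ₋₂ and qₖ = aₖqₖ₋₁ + qₖ₋₂:
  k=0: a=4, p=4, q=1
  k=1: a=2, p=9, q=2
  k=2: a=2, p=22, q=5

22/5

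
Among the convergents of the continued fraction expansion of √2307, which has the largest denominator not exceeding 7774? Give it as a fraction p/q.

√2307 = [48; 32, 96, …] (period length 2).
Convergents:
  p_0/q_0 = 48/1
  p_1/q_1 = 1537/32
  p_2/q_2 = 147600/3073
  p_3/q_3 = 4724737/98368
q_2 = 3073 ≤ 7774 < 98368 = q_3, so the answer is 147600/3073.

147600/3073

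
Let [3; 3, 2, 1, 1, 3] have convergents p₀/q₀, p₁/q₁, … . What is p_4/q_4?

Using pₖ = aₖpₖ₋₁ + pₖ₋₂, qₖ = aₖqₖ₋₁ + qₖ₋₂ (with p₋₁=1, p₋₂=0, q₋₁=0, q₋₂=1):
  k=0: a=3, p=3, q=1
  k=1: a=3, p=10, q=3
  k=2: a=2, p=23, q=7
  k=3: a=1, p=33, q=10
  k=4: a=1, p=56, q=17

56/17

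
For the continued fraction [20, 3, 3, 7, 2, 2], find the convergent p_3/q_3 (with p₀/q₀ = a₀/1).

Using pₖ = aₖpₖ₋₁ + pₖ₋₂, qₖ = aₖqₖ₋₁ + qₖ₋₂ (with p₋₁=1, p₋₂=0, q₋₁=0, q₋₂=1):
  k=0: a=20, p=20, q=1
  k=1: a=3, p=61, q=3
  k=2: a=3, p=203, q=10
  k=3: a=7, p=1482, q=73

1482/73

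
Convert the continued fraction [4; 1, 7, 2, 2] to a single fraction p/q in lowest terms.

205/42

Using pₖ = aₖpₖ₋₁ + pₖ₋₂ and qₖ = aₖqₖ₋₁ + qₖ₋₂:
  k=0: a=4, p=4, q=1
  k=1: a=1, p=5, q=1
  k=2: a=7, p=39, q=8
  k=3: a=2, p=83, q=17
  k=4: a=2, p=205, q=42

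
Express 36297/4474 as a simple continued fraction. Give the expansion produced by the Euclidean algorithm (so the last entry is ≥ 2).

36297 = 8·4474 + 505
4474 = 8·505 + 434
505 = 1·434 + 71
434 = 6·71 + 8
71 = 8·8 + 7
8 = 1·7 + 1
7 = 7·1 + 0  (stop)
So 36297/4474 = [8; 8, 1, 6, 8, 1, 7].

[8; 8, 1, 6, 8, 1, 7]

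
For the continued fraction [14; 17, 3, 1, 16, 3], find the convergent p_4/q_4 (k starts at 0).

Using pₖ = aₖpₖ₋₁ + pₖ₋₂, qₖ = aₖqₖ₋₁ + qₖ₋₂ (with p₋₁=1, p₋₂=0, q₋₁=0, q₋₂=1):
  k=0: a=14, p=14, q=1
  k=1: a=17, p=239, q=17
  k=2: a=3, p=731, q=52
  k=3: a=1, p=970, q=69
  k=4: a=16, p=16251, q=1156

16251/1156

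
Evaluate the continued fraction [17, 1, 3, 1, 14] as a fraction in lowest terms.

1317/74

Fold from the inside: start with 14/1.
  1 + 1/14 = 15/14
  3 + 14/15 = 59/15
  1 + 15/59 = 74/59
  17 + 59/74 = 1317/74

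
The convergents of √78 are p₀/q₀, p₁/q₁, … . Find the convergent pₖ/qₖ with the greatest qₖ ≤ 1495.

5617/636

√78 = [8; 1, 4, 1, 16, …] (period length 4).
Convergents:
  p_0/q_0 = 8/1
  p_1/q_1 = 9/1
  p_2/q_2 = 44/5
  p_3/q_3 = 53/6
  p_4/q_4 = 892/101
  p_5/q_5 = 945/107
  p_6/q_6 = 4672/529
  p_7/q_7 = 5617/636
  p_8/q_8 = 94544/10705
q_7 = 636 ≤ 1495 < 10705 = q_8, so the answer is 5617/636.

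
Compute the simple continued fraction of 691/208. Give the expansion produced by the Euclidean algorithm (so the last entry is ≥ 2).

691 = 3*208 + 67
208 = 3*67 + 7
67 = 9*7 + 4
7 = 1*4 + 3
4 = 1*3 + 1
3 = 3*1 + 0  (stop)
So 691/208 = [3; 3, 9, 1, 1, 3].

[3; 3, 9, 1, 1, 3]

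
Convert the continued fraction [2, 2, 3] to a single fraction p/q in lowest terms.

17/7

Fold from the inside: start with 3/1.
  2 + 1/3 = 7/3
  2 + 3/7 = 17/7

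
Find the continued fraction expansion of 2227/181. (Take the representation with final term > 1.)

2227 = 12×181 + 55
181 = 3×55 + 16
55 = 3×16 + 7
16 = 2×7 + 2
7 = 3×2 + 1
2 = 2×1 + 0  (stop)
So 2227/181 = [12; 3, 3, 2, 3, 2].

[12; 3, 3, 2, 3, 2]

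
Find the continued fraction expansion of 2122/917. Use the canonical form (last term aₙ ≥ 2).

2122 = 2*917 + 288
917 = 3*288 + 53
288 = 5*53 + 23
53 = 2*23 + 7
23 = 3*7 + 2
7 = 3*2 + 1
2 = 2*1 + 0  (stop)
So 2122/917 = [2; 3, 5, 2, 3, 3, 2].

[2; 3, 5, 2, 3, 3, 2]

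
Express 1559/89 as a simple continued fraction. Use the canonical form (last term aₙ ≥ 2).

[17; 1, 1, 14, 3]

1559 = 17·89 + 46
89 = 1·46 + 43
46 = 1·43 + 3
43 = 14·3 + 1
3 = 3·1 + 0  (stop)
So 1559/89 = [17; 1, 1, 14, 3].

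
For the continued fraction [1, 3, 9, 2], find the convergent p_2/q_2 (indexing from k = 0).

37/28

Using pₖ = aₖpₖ₋₁ + pₖ₋₂, qₖ = aₖqₖ₋₁ + qₖ₋₂ (with p₋₁=1, p₋₂=0, q₋₁=0, q₋₂=1):
  k=0: a=1, p=1, q=1
  k=1: a=3, p=4, q=3
  k=2: a=9, p=37, q=28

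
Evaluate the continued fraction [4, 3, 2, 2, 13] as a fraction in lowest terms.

979/228

Fold from the inside: start with 13/1.
  2 + 1/13 = 27/13
  2 + 13/27 = 67/27
  3 + 27/67 = 228/67
  4 + 67/228 = 979/228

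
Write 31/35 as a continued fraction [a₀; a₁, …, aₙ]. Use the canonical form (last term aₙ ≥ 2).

[0; 1, 7, 1, 3]

31 = 0×35 + 31
35 = 1×31 + 4
31 = 7×4 + 3
4 = 1×3 + 1
3 = 3×1 + 0  (stop)
So 31/35 = [0; 1, 7, 1, 3].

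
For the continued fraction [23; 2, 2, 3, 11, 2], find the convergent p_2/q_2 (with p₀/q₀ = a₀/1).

Using pₖ = aₖpₖ₋₁ + pₖ₋₂, qₖ = aₖqₖ₋₁ + qₖ₋₂ (with p₋₁=1, p₋₂=0, q₋₁=0, q₋₂=1):
  k=0: a=23, p=23, q=1
  k=1: a=2, p=47, q=2
  k=2: a=2, p=117, q=5

117/5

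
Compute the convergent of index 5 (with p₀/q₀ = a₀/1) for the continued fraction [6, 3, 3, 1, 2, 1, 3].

Using pₖ = aₖpₖ₋₁ + pₖ₋₂, qₖ = aₖqₖ₋₁ + qₖ₋₂ (with p₋₁=1, p₋₂=0, q₋₁=0, q₋₂=1):
  k=0: a=6, p=6, q=1
  k=1: a=3, p=19, q=3
  k=2: a=3, p=63, q=10
  k=3: a=1, p=82, q=13
  k=4: a=2, p=227, q=36
  k=5: a=1, p=309, q=49

309/49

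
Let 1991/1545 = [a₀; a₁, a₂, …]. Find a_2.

1991 = 1·1545 + 446   →  a_0 = 1
1545 = 3·446 + 207   →  a_1 = 3
446 = 2·207 + 32   →  a_2 = 2

2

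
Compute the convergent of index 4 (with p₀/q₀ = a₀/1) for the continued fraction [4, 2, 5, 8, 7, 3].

Using pₖ = aₖpₖ₋₁ + pₖ₋₂, qₖ = aₖqₖ₋₁ + qₖ₋₂ (with p₋₁=1, p₋₂=0, q₋₁=0, q₋₂=1):
  k=0: a=4, p=4, q=1
  k=1: a=2, p=9, q=2
  k=2: a=5, p=49, q=11
  k=3: a=8, p=401, q=90
  k=4: a=7, p=2856, q=641

2856/641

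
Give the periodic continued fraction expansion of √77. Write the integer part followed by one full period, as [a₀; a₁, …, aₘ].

[8; 1, 3, 2, 3, 1, 16]

a₀ = ⌊√77⌋ = 8.
With m₀=0, d₀=1 and mₖ₊₁ = dₖaₖ − mₖ, dₖ₊₁ = (n − mₖ₊₁²)/dₖ, aₖ₊₁ = ⌊(a₀+mₖ₊₁)/dₖ₊₁⌋:
  k=1: m=8, d=13, a=1
  k=2: m=5, d=4, a=3
  k=3: m=7, d=7, a=2
  k=4: m=7, d=4, a=3
  k=5: m=5, d=13, a=1
  k=6: m=8, d=1, a=16
d=1 and a=2a₀=16 at k=6, so the next step gives (m, d) = (8, 13) again — its k=1 value — and the period has length 6.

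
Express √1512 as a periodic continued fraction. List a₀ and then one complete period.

a₀ = ⌊√1512⌋ = 38.
With m₀=0, d₀=1 and mₖ₊₁ = dₖaₖ − mₖ, dₖ₊₁ = (n − mₖ₊₁²)/dₖ, aₖ₊₁ = ⌊(a₀+mₖ₊₁)/dₖ₊₁⌋:
  k=1: m=38, d=68, a=1
  k=2: m=30, d=9, a=7
  k=3: m=33, d=47, a=1
  k=4: m=14, d=28, a=1
  k=5: m=14, d=47, a=1
  k=6: m=33, d=9, a=7
  k=7: m=30, d=68, a=1
  k=8: m=38, d=1, a=76
d=1 and a=2a₀=76 at k=8, so the next step gives (m, d) = (38, 68) again — its k=1 value — and the period has length 8.

[38; 1, 7, 1, 1, 1, 7, 1, 76]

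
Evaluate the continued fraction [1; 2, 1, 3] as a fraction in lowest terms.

15/11

Using pₖ = aₖpₖ₋₁ + pₖ₋₂ and qₖ = aₖqₖ₋₁ + qₖ₋₂:
  k=0: a=1, p=1, q=1
  k=1: a=2, p=3, q=2
  k=2: a=1, p=4, q=3
  k=3: a=3, p=15, q=11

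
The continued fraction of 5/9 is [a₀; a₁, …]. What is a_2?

5 = 0·9 + 5   →  a_0 = 0
9 = 1·5 + 4   →  a_1 = 1
5 = 1·4 + 1   →  a_2 = 1

1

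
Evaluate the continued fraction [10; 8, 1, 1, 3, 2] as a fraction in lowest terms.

1386/137

Fold from the inside: start with 2/1.
  3 + 1/2 = 7/2
  1 + 2/7 = 9/7
  1 + 7/9 = 16/9
  8 + 9/16 = 137/16
  10 + 16/137 = 1386/137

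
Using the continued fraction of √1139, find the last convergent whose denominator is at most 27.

√1139 = [33; 1, 2, 1, 66, …] (period length 4).
Convergents:
  p_0/q_0 = 33/1
  p_1/q_1 = 34/1
  p_2/q_2 = 101/3
  p_3/q_3 = 135/4
  p_4/q_4 = 9011/267
q_3 = 4 ≤ 27 < 267 = q_4, so the answer is 135/4.

135/4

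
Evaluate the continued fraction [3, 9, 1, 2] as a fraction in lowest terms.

90/29

Using pₖ = aₖpₖ₋₁ + pₖ₋₂ and qₖ = aₖqₖ₋₁ + qₖ₋₂:
  k=0: a=3, p=3, q=1
  k=1: a=9, p=28, q=9
  k=2: a=1, p=31, q=10
  k=3: a=2, p=90, q=29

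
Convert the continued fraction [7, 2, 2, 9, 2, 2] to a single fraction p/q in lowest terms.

1814/245

Using pₖ = aₖpₖ₋₁ + pₖ₋₂ and qₖ = aₖqₖ₋₁ + qₖ₋₂:
  k=0: a=7, p=7, q=1
  k=1: a=2, p=15, q=2
  k=2: a=2, p=37, q=5
  k=3: a=9, p=348, q=47
  k=4: a=2, p=733, q=99
  k=5: a=2, p=1814, q=245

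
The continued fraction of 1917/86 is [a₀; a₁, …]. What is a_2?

2

1917 = 22·86 + 25   →  a_0 = 22
86 = 3·25 + 11   →  a_1 = 3
25 = 2·11 + 3   →  a_2 = 2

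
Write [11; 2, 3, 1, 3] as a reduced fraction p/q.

Using pₖ = aₖpₖ₋₁ + pₖ₋₂ and qₖ = aₖqₖ₋₁ + qₖ₋₂:
  k=0: a=11, p=11, q=1
  k=1: a=2, p=23, q=2
  k=2: a=3, p=80, q=7
  k=3: a=1, p=103, q=9
  k=4: a=3, p=389, q=34

389/34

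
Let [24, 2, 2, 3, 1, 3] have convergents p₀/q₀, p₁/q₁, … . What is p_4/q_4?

537/22

Using pₖ = aₖpₖ₋₁ + pₖ₋₂, qₖ = aₖqₖ₋₁ + qₖ₋₂ (with p₋₁=1, p₋₂=0, q₋₁=0, q₋₂=1):
  k=0: a=24, p=24, q=1
  k=1: a=2, p=49, q=2
  k=2: a=2, p=122, q=5
  k=3: a=3, p=415, q=17
  k=4: a=1, p=537, q=22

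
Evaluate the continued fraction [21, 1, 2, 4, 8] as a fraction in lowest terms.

2321/107

Using pₖ = aₖpₖ₋₁ + pₖ₋₂ and qₖ = aₖqₖ₋₁ + qₖ₋₂:
  k=0: a=21, p=21, q=1
  k=1: a=1, p=22, q=1
  k=2: a=2, p=65, q=3
  k=3: a=4, p=282, q=13
  k=4: a=8, p=2321, q=107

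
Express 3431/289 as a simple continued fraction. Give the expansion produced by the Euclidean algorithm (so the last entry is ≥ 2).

3431 = 11*289 + 252
289 = 1*252 + 37
252 = 6*37 + 30
37 = 1*30 + 7
30 = 4*7 + 2
7 = 3*2 + 1
2 = 2*1 + 0  (stop)
So 3431/289 = [11; 1, 6, 1, 4, 3, 2].

[11; 1, 6, 1, 4, 3, 2]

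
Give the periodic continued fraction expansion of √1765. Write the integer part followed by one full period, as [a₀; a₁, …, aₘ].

a₀ = ⌊√1765⌋ = 42.
With m₀=0, d₀=1 and mₖ₊₁ = dₖaₖ − mₖ, dₖ₊₁ = (n − mₖ₊₁²)/dₖ, aₖ₊₁ = ⌊(a₀+mₖ₊₁)/dₖ₊₁⌋:
  k=1: m=42, d=1, a=84
d=1 and a=2a₀=84 at k=1, so the next step gives (m, d) = (42, 1) again — its k=1 value — and the period has length 1.

[42; 84]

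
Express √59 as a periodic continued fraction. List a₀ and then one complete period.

[7; 1, 2, 7, 2, 1, 14]

a₀ = ⌊√59⌋ = 7.
With m₀=0, d₀=1 and mₖ₊₁ = dₖaₖ − mₖ, dₖ₊₁ = (n − mₖ₊₁²)/dₖ, aₖ₊₁ = ⌊(a₀+mₖ₊₁)/dₖ₊₁⌋:
  k=1: m=7, d=10, a=1
  k=2: m=3, d=5, a=2
  k=3: m=7, d=2, a=7
  k=4: m=7, d=5, a=2
  k=5: m=3, d=10, a=1
  k=6: m=7, d=1, a=14
d=1 and a=2a₀=14 at k=6, so the next step gives (m, d) = (7, 10) again — its k=1 value — and the period has length 6.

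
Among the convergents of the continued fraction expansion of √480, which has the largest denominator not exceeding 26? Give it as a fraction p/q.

√480 = [21; 1, 9, 1, 42, …] (period length 4).
Convergents:
  p_0/q_0 = 21/1
  p_1/q_1 = 22/1
  p_2/q_2 = 219/10
  p_3/q_3 = 241/11
  p_4/q_4 = 10341/472
q_3 = 11 ≤ 26 < 472 = q_4, so the answer is 241/11.

241/11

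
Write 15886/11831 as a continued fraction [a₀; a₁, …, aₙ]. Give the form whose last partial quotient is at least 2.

15886 = 1·11831 + 4055
11831 = 2·4055 + 3721
4055 = 1·3721 + 334
3721 = 11·334 + 47
334 = 7·47 + 5
47 = 9·5 + 2
5 = 2·2 + 1
2 = 2·1 + 0  (stop)
So 15886/11831 = [1; 2, 1, 11, 7, 9, 2, 2].

[1; 2, 1, 11, 7, 9, 2, 2]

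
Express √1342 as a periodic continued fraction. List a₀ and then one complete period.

a₀ = ⌊√1342⌋ = 36.

[36; 1, 1, 1, 2, 1, 1, 1, 72]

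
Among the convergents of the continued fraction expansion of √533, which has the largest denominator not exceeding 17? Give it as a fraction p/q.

277/12

√533 = [23; 11, 1, 1, 11, 46, …] (period length 5).
Convergents:
  p_0/q_0 = 23/1
  p_1/q_1 = 254/11
  p_2/q_2 = 277/12
  p_3/q_3 = 531/23
q_2 = 12 ≤ 17 < 23 = q_3, so the answer is 277/12.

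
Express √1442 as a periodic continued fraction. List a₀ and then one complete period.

a₀ = ⌊√1442⌋ = 37.
With m₀=0, d₀=1 and mₖ₊₁ = dₖaₖ − mₖ, dₖ₊₁ = (n − mₖ₊₁²)/dₖ, aₖ₊₁ = ⌊(a₀+mₖ₊₁)/dₖ₊₁⌋:
  k=1: m=37, d=73, a=1
  k=2: m=36, d=2, a=36
  k=3: m=36, d=73, a=1
  k=4: m=37, d=1, a=74
d=1 and a=2a₀=74 at k=4, so the next step gives (m, d) = (37, 73) again — its k=1 value — and the period has length 4.

[37; 1, 36, 1, 74]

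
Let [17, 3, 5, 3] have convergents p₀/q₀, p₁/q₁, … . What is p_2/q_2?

277/16

Using pₖ = aₖpₖ₋₁ + pₖ₋₂, qₖ = aₖqₖ₋₁ + qₖ₋₂ (with p₋₁=1, p₋₂=0, q₋₁=0, q₋₂=1):
  k=0: a=17, p=17, q=1
  k=1: a=3, p=52, q=3
  k=2: a=5, p=277, q=16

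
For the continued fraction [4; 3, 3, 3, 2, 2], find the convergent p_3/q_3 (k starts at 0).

142/33

Using pₖ = aₖpₖ₋₁ + pₖ₋₂, qₖ = aₖqₖ₋₁ + qₖ₋₂ (with p₋₁=1, p₋₂=0, q₋₁=0, q₋₂=1):
  k=0: a=4, p=4, q=1
  k=1: a=3, p=13, q=3
  k=2: a=3, p=43, q=10
  k=3: a=3, p=142, q=33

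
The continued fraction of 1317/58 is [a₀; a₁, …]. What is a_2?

1317 = 22·58 + 41   →  a_0 = 22
58 = 1·41 + 17   →  a_1 = 1
41 = 2·17 + 7   →  a_2 = 2

2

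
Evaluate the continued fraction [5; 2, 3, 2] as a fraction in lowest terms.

87/16

Using pₖ = aₖpₖ₋₁ + pₖ₋₂ and qₖ = aₖqₖ₋₁ + qₖ₋₂:
  k=0: a=5, p=5, q=1
  k=1: a=2, p=11, q=2
  k=2: a=3, p=38, q=7
  k=3: a=2, p=87, q=16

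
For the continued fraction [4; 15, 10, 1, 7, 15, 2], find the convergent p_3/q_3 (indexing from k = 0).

Using pₖ = aₖpₖ₋₁ + pₖ₋₂, qₖ = aₖqₖ₋₁ + qₖ₋₂ (with p₋₁=1, p₋₂=0, q₋₁=0, q₋₂=1):
  k=0: a=4, p=4, q=1
  k=1: a=15, p=61, q=15
  k=2: a=10, p=614, q=151
  k=3: a=1, p=675, q=166

675/166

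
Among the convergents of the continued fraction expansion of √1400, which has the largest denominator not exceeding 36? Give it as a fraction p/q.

449/12

√1400 = [37; 2, 2, 2, 74, …] (period length 4).
Convergents:
  p_0/q_0 = 37/1
  p_1/q_1 = 75/2
  p_2/q_2 = 187/5
  p_3/q_3 = 449/12
  p_4/q_4 = 33413/893
q_3 = 12 ≤ 36 < 893 = q_4, so the answer is 449/12.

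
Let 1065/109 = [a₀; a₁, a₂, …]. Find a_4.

1

1065 = 9·109 + 84   →  a_0 = 9
109 = 1·84 + 25   →  a_1 = 1
84 = 3·25 + 9   →  a_2 = 3
25 = 2·9 + 7   →  a_3 = 2
9 = 1·7 + 2   →  a_4 = 1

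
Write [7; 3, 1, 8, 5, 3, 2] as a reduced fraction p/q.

9601/1323

Using pₖ = aₖpₖ₋₁ + pₖ₋₂ and qₖ = aₖqₖ₋₁ + qₖ₋₂:
  k=0: a=7, p=7, q=1
  k=1: a=3, p=22, q=3
  k=2: a=1, p=29, q=4
  k=3: a=8, p=254, q=35
  k=4: a=5, p=1299, q=179
  k=5: a=3, p=4151, q=572
  k=6: a=2, p=9601, q=1323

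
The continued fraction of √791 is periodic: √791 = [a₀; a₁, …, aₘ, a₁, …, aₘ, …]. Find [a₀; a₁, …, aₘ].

a₀ = ⌊√791⌋ = 28.
With m₀=0, d₀=1 and mₖ₊₁ = dₖaₖ − mₖ, dₖ₊₁ = (n − mₖ₊₁²)/dₖ, aₖ₊₁ = ⌊(a₀+mₖ₊₁)/dₖ₊₁⌋:
  k=1: m=28, d=7, a=8
  k=2: m=28, d=1, a=56
d=1 and a=2a₀=56 at k=2, so the next step gives (m, d) = (28, 7) again — its k=1 value — and the period has length 2.

[28; 8, 56]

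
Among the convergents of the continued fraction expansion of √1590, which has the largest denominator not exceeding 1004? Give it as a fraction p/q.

25480/639

√1590 = [39; 1, 6, 1, 78, …] (period length 4).
Convergents:
  p_0/q_0 = 39/1
  p_1/q_1 = 40/1
  p_2/q_2 = 279/7
  p_3/q_3 = 319/8
  p_4/q_4 = 25161/631
  p_5/q_5 = 25480/639
  p_6/q_6 = 178041/4465
q_5 = 639 ≤ 1004 < 4465 = q_6, so the answer is 25480/639.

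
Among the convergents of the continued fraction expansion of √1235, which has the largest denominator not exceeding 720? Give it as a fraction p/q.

17255/491

√1235 = [35; 7, 70, …] (period length 2).
Convergents:
  p_0/q_0 = 35/1
  p_1/q_1 = 246/7
  p_2/q_2 = 17255/491
  p_3/q_3 = 121031/3444
q_2 = 491 ≤ 720 < 3444 = q_3, so the answer is 17255/491.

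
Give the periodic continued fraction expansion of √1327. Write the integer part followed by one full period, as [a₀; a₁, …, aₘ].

[36; 2, 2, 1, 35, 1, 2, 2, 72]

a₀ = ⌊√1327⌋ = 36.
With m₀=0, d₀=1 and mₖ₊₁ = dₖaₖ − mₖ, dₖ₊₁ = (n − mₖ₊₁²)/dₖ, aₖ₊₁ = ⌊(a₀+mₖ₊₁)/dₖ₊₁⌋:
  k=1: m=36, d=31, a=2
  k=2: m=26, d=21, a=2
  k=3: m=16, d=51, a=1
  k=4: m=35, d=2, a=35
  k=5: m=35, d=51, a=1
  k=6: m=16, d=21, a=2
  k=7: m=26, d=31, a=2
  k=8: m=36, d=1, a=72
d=1 and a=2a₀=72 at k=8, so the next step gives (m, d) = (36, 31) again — its k=1 value — and the period has length 8.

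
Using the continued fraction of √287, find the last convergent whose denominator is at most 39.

√287 = [16; 1, 15, 1, 32, …] (period length 4).
Convergents:
  p_0/q_0 = 16/1
  p_1/q_1 = 17/1
  p_2/q_2 = 271/16
  p_3/q_3 = 288/17
  p_4/q_4 = 9487/560
q_3 = 17 ≤ 39 < 560 = q_4, so the answer is 288/17.

288/17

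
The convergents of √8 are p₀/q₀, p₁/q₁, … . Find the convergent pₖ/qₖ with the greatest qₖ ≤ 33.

√8 = [2; 1, 4, …] (period length 2).
Convergents:
  p_0/q_0 = 2/1
  p_1/q_1 = 3/1
  p_2/q_2 = 14/5
  p_3/q_3 = 17/6
  p_4/q_4 = 82/29
  p_5/q_5 = 99/35
q_4 = 29 ≤ 33 < 35 = q_5, so the answer is 82/29.

82/29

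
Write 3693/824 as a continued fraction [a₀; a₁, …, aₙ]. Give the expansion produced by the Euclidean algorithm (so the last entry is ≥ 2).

3693 = 4*824 + 397
824 = 2*397 + 30
397 = 13*30 + 7
30 = 4*7 + 2
7 = 3*2 + 1
2 = 2*1 + 0  (stop)
So 3693/824 = [4; 2, 13, 4, 3, 2].

[4; 2, 13, 4, 3, 2]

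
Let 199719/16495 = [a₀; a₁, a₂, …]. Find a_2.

199719 = 12·16495 + 1779   →  a_0 = 12
16495 = 9·1779 + 484   →  a_1 = 9
1779 = 3·484 + 327   →  a_2 = 3

3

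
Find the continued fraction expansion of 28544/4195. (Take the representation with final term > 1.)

[6; 1, 4, 9, 8, 5, 2]

28544 = 6·4195 + 3374
4195 = 1·3374 + 821
3374 = 4·821 + 90
821 = 9·90 + 11
90 = 8·11 + 2
11 = 5·2 + 1
2 = 2·1 + 0  (stop)
So 28544/4195 = [6; 1, 4, 9, 8, 5, 2].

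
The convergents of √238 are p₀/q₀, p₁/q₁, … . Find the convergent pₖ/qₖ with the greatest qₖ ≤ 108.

√238 = [15; 2, 2, 1, 14, 1, 2, 2, 30, …] (period length 8).
Convergents:
  p_0/q_0 = 15/1
  p_1/q_1 = 31/2
  p_2/q_2 = 77/5
  p_3/q_3 = 108/7
  p_4/q_4 = 1589/103
  p_5/q_5 = 1697/110
q_4 = 103 ≤ 108 < 110 = q_5, so the answer is 1589/103.

1589/103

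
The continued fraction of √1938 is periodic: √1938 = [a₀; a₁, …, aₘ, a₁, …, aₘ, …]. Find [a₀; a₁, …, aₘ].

a₀ = ⌊√1938⌋ = 44.
With m₀=0, d₀=1 and mₖ₊₁ = dₖaₖ − mₖ, dₖ₊₁ = (n − mₖ₊₁²)/dₖ, aₖ₊₁ = ⌊(a₀+mₖ₊₁)/dₖ₊₁⌋:
  k=1: m=44, d=2, a=44
  k=2: m=44, d=1, a=88
d=1 and a=2a₀=88 at k=2, so the next step gives (m, d) = (44, 2) again — its k=1 value — and the period has length 2.

[44; 44, 88]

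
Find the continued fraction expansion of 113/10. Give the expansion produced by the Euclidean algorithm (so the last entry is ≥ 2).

[11; 3, 3]

113 = 11×10 + 3
10 = 3×3 + 1
3 = 3×1 + 0  (stop)
So 113/10 = [11; 3, 3].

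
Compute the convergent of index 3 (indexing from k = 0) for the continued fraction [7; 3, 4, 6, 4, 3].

Using pₖ = aₖpₖ₋₁ + pₖ₋₂, qₖ = aₖqₖ₋₁ + qₖ₋₂ (with p₋₁=1, p₋₂=0, q₋₁=0, q₋₂=1):
  k=0: a=7, p=7, q=1
  k=1: a=3, p=22, q=3
  k=2: a=4, p=95, q=13
  k=3: a=6, p=592, q=81

592/81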